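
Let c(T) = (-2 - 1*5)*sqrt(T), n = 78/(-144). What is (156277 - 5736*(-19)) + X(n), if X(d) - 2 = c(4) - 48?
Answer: 265201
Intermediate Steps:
n = -13/24 (n = 78*(-1/144) = -13/24 ≈ -0.54167)
c(T) = -7*sqrt(T) (c(T) = (-2 - 5)*sqrt(T) = -7*sqrt(T))
X(d) = -60 (X(d) = 2 + (-7*sqrt(4) - 48) = 2 + (-7*2 - 48) = 2 + (-14 - 48) = 2 - 62 = -60)
(156277 - 5736*(-19)) + X(n) = (156277 - 5736*(-19)) - 60 = (156277 + 108984) - 60 = 265261 - 60 = 265201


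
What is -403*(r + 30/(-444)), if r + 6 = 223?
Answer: -6469359/74 ≈ -87424.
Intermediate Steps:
r = 217 (r = -6 + 223 = 217)
-403*(r + 30/(-444)) = -403*(217 + 30/(-444)) = -403*(217 + 30*(-1/444)) = -403*(217 - 5/74) = -403*16053/74 = -6469359/74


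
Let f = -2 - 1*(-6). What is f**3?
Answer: 64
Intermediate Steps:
f = 4 (f = -2 + 6 = 4)
f**3 = 4**3 = 64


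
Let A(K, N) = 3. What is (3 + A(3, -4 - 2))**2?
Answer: 36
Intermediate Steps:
(3 + A(3, -4 - 2))**2 = (3 + 3)**2 = 6**2 = 36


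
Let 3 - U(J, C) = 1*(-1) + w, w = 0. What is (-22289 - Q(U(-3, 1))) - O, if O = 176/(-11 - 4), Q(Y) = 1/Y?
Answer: -1336651/60 ≈ -22278.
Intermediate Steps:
U(J, C) = 4 (U(J, C) = 3 - (1*(-1) + 0) = 3 - (-1 + 0) = 3 - 1*(-1) = 3 + 1 = 4)
O = -176/15 (O = 176/(-15) = 176*(-1/15) = -176/15 ≈ -11.733)
(-22289 - Q(U(-3, 1))) - O = (-22289 - 1/4) - 1*(-176/15) = (-22289 - 1*¼) + 176/15 = (-22289 - ¼) + 176/15 = -89157/4 + 176/15 = -1336651/60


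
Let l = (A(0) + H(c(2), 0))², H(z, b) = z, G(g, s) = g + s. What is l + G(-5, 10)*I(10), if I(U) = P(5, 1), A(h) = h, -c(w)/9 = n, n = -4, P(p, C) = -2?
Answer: 1286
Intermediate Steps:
c(w) = 36 (c(w) = -9*(-4) = 36)
I(U) = -2
l = 1296 (l = (0 + 36)² = 36² = 1296)
l + G(-5, 10)*I(10) = 1296 + (-5 + 10)*(-2) = 1296 + 5*(-2) = 1296 - 10 = 1286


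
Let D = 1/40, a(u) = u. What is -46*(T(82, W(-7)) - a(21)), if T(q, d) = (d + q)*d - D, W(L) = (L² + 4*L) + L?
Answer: -1217137/20 ≈ -60857.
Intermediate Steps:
W(L) = L² + 5*L
D = 1/40 ≈ 0.025000
T(q, d) = -1/40 + d*(d + q) (T(q, d) = (d + q)*d - 1*1/40 = d*(d + q) - 1/40 = -1/40 + d*(d + q))
-46*(T(82, W(-7)) - a(21)) = -46*((-1/40 + (-7*(5 - 7))² - 7*(5 - 7)*82) - 1*21) = -46*((-1/40 + (-7*(-2))² - 7*(-2)*82) - 21) = -46*((-1/40 + 14² + 14*82) - 21) = -46*((-1/40 + 196 + 1148) - 21) = -46*(53759/40 - 21) = -46*52919/40 = -1217137/20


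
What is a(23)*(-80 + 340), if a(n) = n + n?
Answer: 11960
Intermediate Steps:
a(n) = 2*n
a(23)*(-80 + 340) = (2*23)*(-80 + 340) = 46*260 = 11960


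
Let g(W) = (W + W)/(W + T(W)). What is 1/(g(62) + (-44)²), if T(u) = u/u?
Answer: 63/122092 ≈ 0.00051600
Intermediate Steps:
T(u) = 1
g(W) = 2*W/(1 + W) (g(W) = (W + W)/(W + 1) = (2*W)/(1 + W) = 2*W/(1 + W))
1/(g(62) + (-44)²) = 1/(2*62/(1 + 62) + (-44)²) = 1/(2*62/63 + 1936) = 1/(2*62*(1/63) + 1936) = 1/(124/63 + 1936) = 1/(122092/63) = 63/122092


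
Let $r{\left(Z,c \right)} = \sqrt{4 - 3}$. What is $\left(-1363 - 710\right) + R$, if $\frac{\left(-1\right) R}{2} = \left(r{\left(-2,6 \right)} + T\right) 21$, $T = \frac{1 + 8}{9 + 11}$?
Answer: $- \frac{21339}{10} \approx -2133.9$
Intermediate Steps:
$r{\left(Z,c \right)} = 1$ ($r{\left(Z,c \right)} = \sqrt{1} = 1$)
$T = \frac{9}{20} \approx 0.45$
$R = - \frac{609}{10}$ ($R = - 2 \left(1 + \frac{9}{20}\right) 21 = - 2 \cdot \frac{29}{20} \cdot 21 = \left(-2\right) \frac{609}{20} = - \frac{609}{10} \approx -60.9$)
$\left(-1363 - 710\right) + R = \left(-1363 - 710\right) - \frac{609}{10} = -2073 - \frac{609}{10} = - \frac{21339}{10}$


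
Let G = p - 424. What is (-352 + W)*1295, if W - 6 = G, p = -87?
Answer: -1109815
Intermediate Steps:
G = -511 (G = -87 - 424 = -511)
W = -505 (W = 6 - 511 = -505)
(-352 + W)*1295 = (-352 - 505)*1295 = -857*1295 = -1109815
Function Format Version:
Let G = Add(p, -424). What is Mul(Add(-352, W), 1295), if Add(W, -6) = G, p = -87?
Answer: -1109815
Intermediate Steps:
G = -511 (G = Add(-87, -424) = -511)
W = -505 (W = Add(6, -511) = -505)
Mul(Add(-352, W), 1295) = Mul(Add(-352, -505), 1295) = Mul(-857, 1295) = -1109815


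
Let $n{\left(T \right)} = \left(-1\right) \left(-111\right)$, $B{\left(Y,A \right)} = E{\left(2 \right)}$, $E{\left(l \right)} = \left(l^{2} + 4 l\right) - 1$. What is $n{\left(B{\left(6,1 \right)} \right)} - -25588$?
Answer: $25699$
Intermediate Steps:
$E{\left(l \right)} = -1 + l^{2} + 4 l$
$B{\left(Y,A \right)} = 11$ ($B{\left(Y,A \right)} = -1 + 2^{2} + 4 \cdot 2 = -1 + 4 + 8 = 11$)
$n{\left(T \right)} = 111$
$n{\left(B{\left(6,1 \right)} \right)} - -25588 = 111 - -25588 = 111 + 25588 = 25699$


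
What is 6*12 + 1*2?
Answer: 74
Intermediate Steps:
6*12 + 1*2 = 72 + 2 = 74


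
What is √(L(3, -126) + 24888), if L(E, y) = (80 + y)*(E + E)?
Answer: 2*√6153 ≈ 156.88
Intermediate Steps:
L(E, y) = 2*E*(80 + y) (L(E, y) = (80 + y)*(2*E) = 2*E*(80 + y))
√(L(3, -126) + 24888) = √(2*3*(80 - 126) + 24888) = √(2*3*(-46) + 24888) = √(-276 + 24888) = √24612 = 2*√6153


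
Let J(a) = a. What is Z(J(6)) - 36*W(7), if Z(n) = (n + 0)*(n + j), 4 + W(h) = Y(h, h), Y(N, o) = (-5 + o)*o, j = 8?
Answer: -276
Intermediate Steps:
Y(N, o) = o*(-5 + o)
W(h) = -4 + h*(-5 + h)
Z(n) = n*(8 + n) (Z(n) = (n + 0)*(n + 8) = n*(8 + n))
Z(J(6)) - 36*W(7) = 6*(8 + 6) - 36*(-4 + 7*(-5 + 7)) = 6*14 - 36*(-4 + 7*2) = 84 - 36*(-4 + 14) = 84 - 36*10 = 84 - 360 = -276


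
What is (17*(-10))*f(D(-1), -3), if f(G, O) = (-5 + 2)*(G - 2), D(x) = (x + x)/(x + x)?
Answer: -510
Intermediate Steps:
D(x) = 1 (D(x) = (2*x)/((2*x)) = (2*x)*(1/(2*x)) = 1)
f(G, O) = 6 - 3*G (f(G, O) = -3*(-2 + G) = 6 - 3*G)
(17*(-10))*f(D(-1), -3) = (17*(-10))*(6 - 3*1) = -170*(6 - 3) = -170*3 = -510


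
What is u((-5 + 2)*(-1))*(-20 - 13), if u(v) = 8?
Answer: -264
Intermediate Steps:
u((-5 + 2)*(-1))*(-20 - 13) = 8*(-20 - 13) = 8*(-33) = -264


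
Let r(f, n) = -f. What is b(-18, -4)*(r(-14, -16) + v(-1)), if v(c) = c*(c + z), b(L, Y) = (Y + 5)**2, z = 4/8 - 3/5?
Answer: 151/10 ≈ 15.100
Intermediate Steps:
z = -1/10 (z = 4*(1/8) - 3*1/5 = 1/2 - 3/5 = -1/10 ≈ -0.10000)
b(L, Y) = (5 + Y)**2
v(c) = c*(-1/10 + c) (v(c) = c*(c - 1/10) = c*(-1/10 + c))
b(-18, -4)*(r(-14, -16) + v(-1)) = (5 - 4)**2*(-1*(-14) - (-1/10 - 1)) = 1**2*(14 - 1*(-11/10)) = 1*(14 + 11/10) = 1*(151/10) = 151/10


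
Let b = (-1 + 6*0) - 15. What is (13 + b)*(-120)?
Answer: 360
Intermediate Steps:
b = -16 (b = (-1 + 0) - 15 = -1 - 15 = -16)
(13 + b)*(-120) = (13 - 16)*(-120) = -3*(-120) = 360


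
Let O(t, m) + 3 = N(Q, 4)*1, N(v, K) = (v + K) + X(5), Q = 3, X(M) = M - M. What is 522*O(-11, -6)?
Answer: 2088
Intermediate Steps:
X(M) = 0
N(v, K) = K + v (N(v, K) = (v + K) + 0 = (K + v) + 0 = K + v)
O(t, m) = 4 (O(t, m) = -3 + (4 + 3)*1 = -3 + 7*1 = -3 + 7 = 4)
522*O(-11, -6) = 522*4 = 2088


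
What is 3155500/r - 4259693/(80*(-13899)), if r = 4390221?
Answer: 7403219074051/1627191511440 ≈ 4.5497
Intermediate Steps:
3155500/r - 4259693/(80*(-13899)) = 3155500/4390221 - 4259693/(80*(-13899)) = 3155500*(1/4390221) - 4259693/(-1111920) = 3155500/4390221 - 4259693*(-1/1111920) = 3155500/4390221 + 4259693/1111920 = 7403219074051/1627191511440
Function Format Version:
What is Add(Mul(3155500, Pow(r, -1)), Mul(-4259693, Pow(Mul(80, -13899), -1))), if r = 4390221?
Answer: Rational(7403219074051, 1627191511440) ≈ 4.5497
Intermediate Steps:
Add(Mul(3155500, Pow(r, -1)), Mul(-4259693, Pow(Mul(80, -13899), -1))) = Add(Mul(3155500, Pow(4390221, -1)), Mul(-4259693, Pow(Mul(80, -13899), -1))) = Add(Mul(3155500, Rational(1, 4390221)), Mul(-4259693, Pow(-1111920, -1))) = Add(Rational(3155500, 4390221), Mul(-4259693, Rational(-1, 1111920))) = Add(Rational(3155500, 4390221), Rational(4259693, 1111920)) = Rational(7403219074051, 1627191511440)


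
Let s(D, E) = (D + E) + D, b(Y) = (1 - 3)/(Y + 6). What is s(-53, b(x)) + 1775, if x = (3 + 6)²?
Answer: 145201/87 ≈ 1669.0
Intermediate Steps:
x = 81 (x = 9² = 81)
b(Y) = -2/(6 + Y)
s(D, E) = E + 2*D
s(-53, b(x)) + 1775 = (-2/(6 + 81) + 2*(-53)) + 1775 = (-2/87 - 106) + 1775 = -9224/87 + 1775 = 145201/87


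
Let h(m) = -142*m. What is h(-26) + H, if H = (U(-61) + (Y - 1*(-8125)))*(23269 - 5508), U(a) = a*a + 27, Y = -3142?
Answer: 155074983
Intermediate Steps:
U(a) = 27 + a² (U(a) = a² + 27 = 27 + a²)
H = 155071291 (H = ((27 + (-61)²) + (-3142 - 1*(-8125)))*(23269 - 5508) = ((27 + 3721) + (-3142 + 8125))*17761 = (3748 + 4983)*17761 = 8731*17761 = 155071291)
h(-26) + H = -142*(-26) + 155071291 = 3692 + 155071291 = 155074983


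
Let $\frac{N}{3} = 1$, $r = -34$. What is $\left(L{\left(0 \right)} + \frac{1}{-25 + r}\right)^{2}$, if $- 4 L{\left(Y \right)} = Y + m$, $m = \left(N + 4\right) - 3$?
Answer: $\frac{3600}{3481} \approx 1.0342$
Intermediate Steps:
$N = 3$ ($N = 3 \cdot 1 = 3$)
$m = 4$ ($m = \left(3 + 4\right) - 3 = 7 - 3 = 4$)
$L{\left(Y \right)} = -1 - \frac{Y}{4}$ ($L{\left(Y \right)} = - \frac{Y + 4}{4} = - \frac{4 + Y}{4} = -1 - \frac{Y}{4}$)
$\left(L{\left(0 \right)} + \frac{1}{-25 + r}\right)^{2} = \left(\left(-1 - 0\right) + \frac{1}{-25 - 34}\right)^{2} = \left(\left(-1 + 0\right) + \frac{1}{-59}\right)^{2} = \left(-1 - \frac{1}{59}\right)^{2} = \left(- \frac{60}{59}\right)^{2} = \frac{3600}{3481}$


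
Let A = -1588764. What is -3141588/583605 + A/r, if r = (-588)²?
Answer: -18642553849/1868314140 ≈ -9.9783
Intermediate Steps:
r = 345744
-3141588/583605 + A/r = -3141588/583605 - 1588764/345744 = -3141588*1/583605 - 1588764*1/345744 = -1047196/194535 - 132397/28812 = -18642553849/1868314140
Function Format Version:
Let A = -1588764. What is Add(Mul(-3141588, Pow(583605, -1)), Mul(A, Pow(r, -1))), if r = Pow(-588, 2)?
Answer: Rational(-18642553849, 1868314140) ≈ -9.9783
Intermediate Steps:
r = 345744
Add(Mul(-3141588, Pow(583605, -1)), Mul(A, Pow(r, -1))) = Add(Mul(-3141588, Pow(583605, -1)), Mul(-1588764, Pow(345744, -1))) = Add(Mul(-3141588, Rational(1, 583605)), Mul(-1588764, Rational(1, 345744))) = Add(Rational(-1047196, 194535), Rational(-132397, 28812)) = Rational(-18642553849, 1868314140)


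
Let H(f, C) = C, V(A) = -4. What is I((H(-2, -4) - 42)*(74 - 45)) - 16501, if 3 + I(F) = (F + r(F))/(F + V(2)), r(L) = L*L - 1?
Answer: -23860573/1338 ≈ -17833.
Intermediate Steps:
r(L) = -1 + L² (r(L) = L² - 1 = -1 + L²)
I(F) = -3 + (-1 + F + F²)/(-4 + F) (I(F) = -3 + (F + (-1 + F²))/(F - 4) = -3 + (-1 + F + F²)/(-4 + F))
I((H(-2, -4) - 42)*(74 - 45)) - 16501 = (11 + ((-4 - 42)*(74 - 45))² - 2*(-4 - 42)*(74 - 45))/(-4 + (-4 - 42)*(74 - 45)) - 16501 = (11 + (-46*29)² - (-92)*29)/(-4 - 46*29) - 16501 = (11 + (-1334)² - 2*(-1334))/(-4 - 1334) - 16501 = (11 + 1779556 + 2668)/(-1338) - 16501 = -1/1338*1782235 - 16501 = -1782235/1338 - 16501 = -23860573/1338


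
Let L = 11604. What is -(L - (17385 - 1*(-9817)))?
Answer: 15598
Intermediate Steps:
-(L - (17385 - 1*(-9817))) = -(11604 - (17385 - 1*(-9817))) = -(11604 - (17385 + 9817)) = -(11604 - 1*27202) = -(11604 - 27202) = -1*(-15598) = 15598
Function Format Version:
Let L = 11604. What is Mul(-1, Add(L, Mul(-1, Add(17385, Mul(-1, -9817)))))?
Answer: 15598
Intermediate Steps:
Mul(-1, Add(L, Mul(-1, Add(17385, Mul(-1, -9817))))) = Mul(-1, Add(11604, Mul(-1, Add(17385, Mul(-1, -9817))))) = Mul(-1, Add(11604, Mul(-1, Add(17385, 9817)))) = Mul(-1, Add(11604, Mul(-1, 27202))) = Mul(-1, Add(11604, -27202)) = Mul(-1, -15598) = 15598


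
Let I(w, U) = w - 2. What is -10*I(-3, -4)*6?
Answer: 300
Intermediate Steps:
I(w, U) = -2 + w
-10*I(-3, -4)*6 = -10*(-2 - 3)*6 = -10*(-5)*6 = 50*6 = 300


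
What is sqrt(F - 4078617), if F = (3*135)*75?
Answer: I*sqrt(4048242) ≈ 2012.0*I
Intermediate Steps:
F = 30375 (F = 405*75 = 30375)
sqrt(F - 4078617) = sqrt(30375 - 4078617) = sqrt(-4048242) = I*sqrt(4048242)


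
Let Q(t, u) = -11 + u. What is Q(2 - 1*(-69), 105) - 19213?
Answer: -19119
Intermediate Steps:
Q(2 - 1*(-69), 105) - 19213 = (-11 + 105) - 19213 = 94 - 19213 = -19119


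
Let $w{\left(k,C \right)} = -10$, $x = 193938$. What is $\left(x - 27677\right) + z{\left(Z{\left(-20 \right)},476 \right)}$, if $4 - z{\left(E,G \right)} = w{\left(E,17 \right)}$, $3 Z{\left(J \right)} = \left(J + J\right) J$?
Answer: $166275$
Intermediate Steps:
$Z{\left(J \right)} = \frac{2 J^{2}}{3}$ ($Z{\left(J \right)} = \frac{\left(J + J\right) J}{3} = \frac{2 J J}{3} = \frac{2 J^{2}}{3}$)
$z{\left(E,G \right)} = 14$ ($z{\left(E,G \right)} = 4 - -10 = 4 + 10 = 14$)
$\left(x - 27677\right) + z{\left(Z{\left(-20 \right)},476 \right)} = \left(193938 - 27677\right) + 14 = 166261 + 14 = 166275$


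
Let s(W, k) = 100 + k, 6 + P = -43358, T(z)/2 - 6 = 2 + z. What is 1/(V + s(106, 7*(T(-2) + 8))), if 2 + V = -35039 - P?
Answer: 1/8563 ≈ 0.00011678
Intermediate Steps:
T(z) = 16 + 2*z (T(z) = 12 + 2*(2 + z) = 12 + (4 + 2*z) = 16 + 2*z)
P = -43364 (P = -6 - 43358 = -43364)
V = 8323 (V = -2 + (-35039 - 1*(-43364)) = -2 + (-35039 + 43364) = -2 + 8325 = 8323)
1/(V + s(106, 7*(T(-2) + 8))) = 1/(8323 + (100 + 7*((16 + 2*(-2)) + 8))) = 1/(8323 + (100 + 7*((16 - 4) + 8))) = 1/(8323 + (100 + 7*(12 + 8))) = 1/(8323 + (100 + 7*20)) = 1/(8323 + (100 + 140)) = 1/(8323 + 240) = 1/8563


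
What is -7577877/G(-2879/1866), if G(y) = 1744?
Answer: -7577877/1744 ≈ -4345.1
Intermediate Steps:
-7577877/G(-2879/1866) = -7577877/1744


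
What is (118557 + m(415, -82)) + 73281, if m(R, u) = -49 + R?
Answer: 192204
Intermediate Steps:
(118557 + m(415, -82)) + 73281 = (118557 + (-49 + 415)) + 73281 = (118557 + 366) + 73281 = 118923 + 73281 = 192204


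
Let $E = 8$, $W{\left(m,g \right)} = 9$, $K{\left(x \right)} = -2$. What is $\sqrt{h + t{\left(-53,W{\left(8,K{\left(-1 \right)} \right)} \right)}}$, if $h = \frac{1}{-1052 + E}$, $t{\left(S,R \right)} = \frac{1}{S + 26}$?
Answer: $\frac{i \sqrt{10353}}{522} \approx 0.19492 i$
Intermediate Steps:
$t{\left(S,R \right)} = \frac{1}{26 + S}$
$h = - \frac{1}{1044}$ ($h = \frac{1}{-1052 + 8} = \frac{1}{-1044} = - \frac{1}{1044} \approx -0.00095785$)
$\sqrt{h + t{\left(-53,W{\left(8,K{\left(-1 \right)} \right)} \right)}} = \sqrt{- \frac{1}{1044} + \frac{1}{26 - 53}} = \sqrt{- \frac{1}{1044} + \frac{1}{-27}} = \sqrt{- \frac{1}{1044} - \frac{1}{27}} = \sqrt{- \frac{119}{3132}} = \frac{i \sqrt{10353}}{522}$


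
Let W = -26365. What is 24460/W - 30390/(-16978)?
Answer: 38595047/44762497 ≈ 0.86222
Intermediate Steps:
24460/W - 30390/(-16978) = 24460/(-26365) - 30390/(-16978) = 24460*(-1/26365) - 30390*(-1/16978) = -4892/5273 + 15195/8489 = 38595047/44762497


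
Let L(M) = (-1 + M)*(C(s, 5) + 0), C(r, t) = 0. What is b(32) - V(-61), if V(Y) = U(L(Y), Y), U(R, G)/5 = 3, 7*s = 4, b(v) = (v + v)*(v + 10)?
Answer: 2673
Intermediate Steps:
b(v) = 2*v*(10 + v) (b(v) = (2*v)*(10 + v) = 2*v*(10 + v))
s = 4/7 (s = (⅐)*4 = 4/7 ≈ 0.57143)
L(M) = 0 (L(M) = (-1 + M)*(0 + 0) = (-1 + M)*0 = 0)
U(R, G) = 15 (U(R, G) = 5*3 = 15)
V(Y) = 15
b(32) - V(-61) = 2*32*(10 + 32) - 1*15 = 2*32*42 - 15 = 2688 - 15 = 2673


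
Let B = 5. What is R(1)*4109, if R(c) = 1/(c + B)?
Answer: 4109/6 ≈ 684.83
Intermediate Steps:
R(c) = 1/(5 + c) (R(c) = 1/(c + 5) = 1/(5 + c))
R(1)*4109 = 4109/(5 + 1) = 4109/6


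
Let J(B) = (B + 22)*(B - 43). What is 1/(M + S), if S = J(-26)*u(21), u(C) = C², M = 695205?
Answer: 1/816921 ≈ 1.2241e-6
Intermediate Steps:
J(B) = (-43 + B)*(22 + B) (J(B) = (22 + B)*(-43 + B) = (-43 + B)*(22 + B))
S = 121716 (S = (-946 + (-26)² - 21*(-26))*21² = (-946 + 676 + 546)*441 = 276*441 = 121716)
1/(M + S) = 1/(695205 + 121716) = 1/816921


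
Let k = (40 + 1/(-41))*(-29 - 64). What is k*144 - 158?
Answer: -21955966/41 ≈ -5.3551e+5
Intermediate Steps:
k = -152427/41 (k = (40 - 1/41)*(-93) = (1639/41)*(-93) = -152427/41 ≈ -3717.7)
k*144 - 158 = -152427/41*144 - 158 = -21949488/41 - 158 = -21955966/41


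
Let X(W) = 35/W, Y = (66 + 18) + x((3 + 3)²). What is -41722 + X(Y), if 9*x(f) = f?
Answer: -3671501/88 ≈ -41722.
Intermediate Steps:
x(f) = f/9
Y = 88 (Y = (66 + 18) + (3 + 3)²/9 = 84 + (⅑)*6² = 84 + (⅑)*36 = 84 + 4 = 88)
-41722 + X(Y) = -41722 + 35/88 = -3671501/88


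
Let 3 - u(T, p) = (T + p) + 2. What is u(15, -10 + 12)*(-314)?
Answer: 5024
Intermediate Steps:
u(T, p) = 1 - T - p (u(T, p) = 3 - ((T + p) + 2) = 3 - (2 + T + p) = 3 + (-2 - T - p) = 1 - T - p)
u(15, -10 + 12)*(-314) = (1 - 1*15 - (-10 + 12))*(-314) = (1 - 15 - 1*2)*(-314) = (1 - 15 - 2)*(-314) = -16*(-314) = 5024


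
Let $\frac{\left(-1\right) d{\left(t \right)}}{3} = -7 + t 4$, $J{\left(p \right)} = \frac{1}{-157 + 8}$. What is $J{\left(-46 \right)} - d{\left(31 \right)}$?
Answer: $\frac{52298}{149} \approx 350.99$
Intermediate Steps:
$J{\left(p \right)} = - \frac{1}{149}$ ($J{\left(p \right)} = \frac{1}{-149} = - \frac{1}{149}$)
$d{\left(t \right)} = 21 - 12 t$ ($d{\left(t \right)} = - 3 \left(-7 + t 4\right) = - 3 \left(-7 + 4 t\right) = 21 - 12 t$)
$J{\left(-46 \right)} - d{\left(31 \right)} = - \frac{1}{149} - \left(21 - 372\right) = - \frac{1}{149} - -351 = - \frac{1}{149} + 351 = \frac{52298}{149}$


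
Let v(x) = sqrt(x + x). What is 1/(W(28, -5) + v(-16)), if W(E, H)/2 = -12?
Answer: -3/76 - I*sqrt(2)/152 ≈ -0.039474 - 0.009304*I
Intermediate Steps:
W(E, H) = -24 (W(E, H) = 2*(-12) = -24)
v(x) = sqrt(2)*sqrt(x) (v(x) = sqrt(2*x) = sqrt(2)*sqrt(x))
1/(W(28, -5) + v(-16)) = 1/(-24 + sqrt(2)*sqrt(-16)) = 1/(-24 + sqrt(2)*(4*I)) = 1/(-24 + 4*I*sqrt(2))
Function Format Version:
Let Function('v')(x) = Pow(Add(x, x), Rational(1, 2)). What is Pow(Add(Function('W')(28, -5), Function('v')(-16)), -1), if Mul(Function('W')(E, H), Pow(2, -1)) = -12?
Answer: Add(Rational(-3, 76), Mul(Rational(-1, 152), I, Pow(2, Rational(1, 2)))) ≈ Add(-0.039474, Mul(-0.0093040, I))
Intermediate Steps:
Function('W')(E, H) = -24 (Function('W')(E, H) = Mul(2, -12) = -24)
Function('v')(x) = Mul(Pow(2, Rational(1, 2)), Pow(x, Rational(1, 2))) (Function('v')(x) = Pow(Mul(2, x), Rational(1, 2)) = Mul(Pow(2, Rational(1, 2)), Pow(x, Rational(1, 2))))
Pow(Add(Function('W')(28, -5), Function('v')(-16)), -1) = Pow(Add(-24, Mul(Pow(2, Rational(1, 2)), Pow(-16, Rational(1, 2)))), -1) = Pow(Add(-24, Mul(Pow(2, Rational(1, 2)), Mul(4, I))), -1) = Pow(Add(-24, Mul(4, I, Pow(2, Rational(1, 2)))), -1)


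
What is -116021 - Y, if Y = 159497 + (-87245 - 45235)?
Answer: -143038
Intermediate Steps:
Y = 27017 (Y = 159497 - 132480 = 27017)
-116021 - Y = -116021 - 1*27017 = -116021 - 27017 = -143038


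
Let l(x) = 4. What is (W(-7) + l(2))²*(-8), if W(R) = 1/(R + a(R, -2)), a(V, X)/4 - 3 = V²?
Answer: -5184200/40401 ≈ -128.32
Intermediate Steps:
a(V, X) = 12 + 4*V²
W(R) = 1/(12 + R + 4*R²) (W(R) = 1/(R + (12 + 4*R²)) = 1/(12 + R + 4*R²))
(W(-7) + l(2))²*(-8) = (1/(12 - 7 + 4*(-7)²) + 4)²*(-8) = (1/(12 - 7 + 4*49) + 4)²*(-8) = (1/(12 - 7 + 196) + 4)²*(-8) = (1/201 + 4)²*(-8) = (805/201)²*(-8) = (648025/40401)*(-8) = -5184200/40401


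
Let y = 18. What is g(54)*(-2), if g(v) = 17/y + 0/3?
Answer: -17/9 ≈ -1.8889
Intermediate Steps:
g(v) = 17/18 (g(v) = 17/18 + 0/3 = 17*(1/18) + 0*(1/3) = 17/18 + 0 = 17/18)
g(54)*(-2) = (17/18)*(-2) = -17/9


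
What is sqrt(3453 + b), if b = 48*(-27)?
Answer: sqrt(2157) ≈ 46.443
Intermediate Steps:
b = -1296
sqrt(3453 + b) = sqrt(3453 - 1296) = sqrt(2157)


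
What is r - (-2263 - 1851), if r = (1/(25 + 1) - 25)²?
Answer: 3202265/676 ≈ 4737.1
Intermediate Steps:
r = 421201/676 (r = (1/26 - 25)² = (-649/26)² = 421201/676 ≈ 623.08)
r - (-2263 - 1851) = 421201/676 - (-2263 - 1851) = 421201/676 - 1*(-4114) = 421201/676 + 4114 = 3202265/676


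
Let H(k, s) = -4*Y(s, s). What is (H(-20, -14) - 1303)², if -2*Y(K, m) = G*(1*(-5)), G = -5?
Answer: 1570009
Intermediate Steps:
Y(K, m) = -25/2 (Y(K, m) = -(-5)*1*(-5)/2 = -(-5)*(-5)/2 = -½*25 = -25/2)
H(k, s) = 50 (H(k, s) = -4*(-25/2) = 50)
(H(-20, -14) - 1303)² = (50 - 1303)² = (-1253)² = 1570009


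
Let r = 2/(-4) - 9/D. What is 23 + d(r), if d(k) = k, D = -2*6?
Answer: 93/4 ≈ 23.250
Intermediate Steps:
D = -12
r = ¼ (r = 2/(-4) - 9/(-12) = 2*(-¼) - 9*(-1/12) = -½ + ¾ = ¼ ≈ 0.25000)
23 + d(r) = 23 + ¼ = 93/4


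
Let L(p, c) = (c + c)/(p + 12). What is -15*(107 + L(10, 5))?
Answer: -17730/11 ≈ -1611.8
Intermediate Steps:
L(p, c) = 2*c/(12 + p) (L(p, c) = (2*c)/(12 + p) = 2*c/(12 + p))
-15*(107 + L(10, 5)) = -15*(107 + 2*5/(12 + 10)) = -15*(107 + 2*5/22) = -15*(107 + 2*5*(1/22)) = -15*(107 + 5/11) = -15*1182/11 = -17730/11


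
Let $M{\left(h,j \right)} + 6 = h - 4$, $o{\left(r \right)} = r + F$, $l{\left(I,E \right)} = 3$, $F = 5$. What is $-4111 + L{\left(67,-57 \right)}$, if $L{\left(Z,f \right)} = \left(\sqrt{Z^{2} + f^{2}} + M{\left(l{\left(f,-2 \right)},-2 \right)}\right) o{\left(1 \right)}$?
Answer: $-4153 + 6 \sqrt{7738} \approx -3625.2$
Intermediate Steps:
$o{\left(r \right)} = 5 + r$ ($o{\left(r \right)} = r + 5 = 5 + r$)
$M{\left(h,j \right)} = -10 + h$ ($M{\left(h,j \right)} = -6 + \left(h - 4\right) = -6 + \left(-4 + h\right) = -10 + h$)
$L{\left(Z,f \right)} = -42 + 6 \sqrt{Z^{2} + f^{2}}$ ($L{\left(Z,f \right)} = \left(\sqrt{Z^{2} + f^{2}} + \left(-10 + 3\right)\right) \left(5 + 1\right) = \left(\sqrt{Z^{2} + f^{2}} - 7\right) 6 = \left(-7 + \sqrt{Z^{2} + f^{2}}\right) 6 = -42 + 6 \sqrt{Z^{2} + f^{2}}$)
$-4111 + L{\left(67,-57 \right)} = -4111 - \left(42 - 6 \sqrt{67^{2} + \left(-57\right)^{2}}\right) = -4111 - \left(42 - 6 \sqrt{4489 + 3249}\right) = -4111 - \left(42 - 6 \sqrt{7738}\right) = -4153 + 6 \sqrt{7738}$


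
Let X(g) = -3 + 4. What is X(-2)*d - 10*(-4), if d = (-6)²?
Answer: 76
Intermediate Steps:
X(g) = 1
d = 36
X(-2)*d - 10*(-4) = 1*36 - 10*(-4) = 36 + 40 = 76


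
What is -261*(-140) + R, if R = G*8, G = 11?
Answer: 36628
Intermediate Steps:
R = 88 (R = 11*8 = 88)
-261*(-140) + R = -261*(-140) + 88 = 36540 + 88 = 36628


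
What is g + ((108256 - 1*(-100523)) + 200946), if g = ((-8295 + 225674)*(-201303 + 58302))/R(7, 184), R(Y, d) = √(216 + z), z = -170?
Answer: 409725 - 31085414379*√46/46 ≈ -4.5829e+9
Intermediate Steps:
R(Y, d) = √46 (R(Y, d) = √(216 - 170) = √46)
g = -31085414379*√46/46 (g = ((-8295 + 225674)*(-201303 + 58302))/(√46) = (217379*(-143001))*(√46/46) = -31085414379*√46/46 ≈ -4.5833e+9)
g + ((108256 - 1*(-100523)) + 200946) = -31085414379*√46/46 + ((108256 - 1*(-100523)) + 200946) = -31085414379*√46/46 + ((108256 + 100523) + 200946) = -31085414379*√46/46 + (208779 + 200946) = -31085414379*√46/46 + 409725 = 409725 - 31085414379*√46/46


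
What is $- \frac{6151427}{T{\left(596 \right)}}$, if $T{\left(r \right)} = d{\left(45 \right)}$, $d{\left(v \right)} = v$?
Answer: $- \frac{6151427}{45} \approx -1.367 \cdot 10^{5}$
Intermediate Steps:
$T{\left(r \right)} = 45$
$- \frac{6151427}{T{\left(596 \right)}} = - \frac{6151427}{45}$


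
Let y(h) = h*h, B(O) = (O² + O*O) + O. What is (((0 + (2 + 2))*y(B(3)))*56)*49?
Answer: 4840416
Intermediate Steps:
B(O) = O + 2*O² (B(O) = (O² + O²) + O = 2*O² + O = O + 2*O²)
y(h) = h²
(((0 + (2 + 2))*y(B(3)))*56)*49 = (((0 + (2 + 2))*(3*(1 + 2*3))²)*56)*49 = (((0 + 4)*(3*(1 + 6))²)*56)*49 = ((4*(3*7)²)*56)*49 = ((4*21²)*56)*49 = ((4*441)*56)*49 = (1764*56)*49 = 98784*49 = 4840416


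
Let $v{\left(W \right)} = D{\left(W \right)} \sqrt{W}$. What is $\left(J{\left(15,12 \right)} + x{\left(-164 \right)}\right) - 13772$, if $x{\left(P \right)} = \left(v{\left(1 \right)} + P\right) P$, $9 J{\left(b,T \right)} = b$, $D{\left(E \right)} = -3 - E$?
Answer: $\frac{41345}{3} \approx 13782.0$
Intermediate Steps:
$v{\left(W \right)} = \sqrt{W} \left(-3 - W\right)$ ($v{\left(W \right)} = \left(-3 - W\right) \sqrt{W} = \sqrt{W} \left(-3 - W\right)$)
$J{\left(b,T \right)} = \frac{b}{9}$
$x{\left(P \right)} = P \left(-4 + P\right)$ ($x{\left(P \right)} = \left(\sqrt{1} \left(-3 - 1\right) + P\right) P = \left(1 \left(-3 - 1\right) + P\right) P = \left(1 \left(-4\right) + P\right) P = \left(-4 + P\right) P = P \left(-4 + P\right)$)
$\left(J{\left(15,12 \right)} + x{\left(-164 \right)}\right) - 13772 = \left(\frac{1}{9} \cdot 15 - 164 \left(-4 - 164\right)\right) - 13772 = \left(\frac{5}{3} - -27552\right) - 13772 = \left(\frac{5}{3} + 27552\right) - 13772 = \frac{82661}{3} - 13772 = \frac{41345}{3}$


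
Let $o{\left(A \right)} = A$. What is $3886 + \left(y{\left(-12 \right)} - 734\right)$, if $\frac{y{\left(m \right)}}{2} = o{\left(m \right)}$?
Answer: $3128$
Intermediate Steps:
$y{\left(m \right)} = 2 m$
$3886 + \left(y{\left(-12 \right)} - 734\right) = 3886 + \left(2 \left(-12\right) - 734\right) = 3886 - 758 = 3128$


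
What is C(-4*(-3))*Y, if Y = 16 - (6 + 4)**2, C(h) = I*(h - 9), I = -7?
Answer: 1764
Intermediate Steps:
C(h) = 63 - 7*h (C(h) = -7*(h - 9) = -7*(-9 + h) = 63 - 7*h)
Y = -84 (Y = 16 - 1*10**2 = 16 - 1*100 = 16 - 100 = -84)
C(-4*(-3))*Y = (63 - (-28)*(-3))*(-84) = (63 - 7*12)*(-84) = (63 - 84)*(-84) = -21*(-84) = 1764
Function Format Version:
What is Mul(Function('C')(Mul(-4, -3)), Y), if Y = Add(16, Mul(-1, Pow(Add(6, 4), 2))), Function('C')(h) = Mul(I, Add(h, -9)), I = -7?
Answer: 1764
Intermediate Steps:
Function('C')(h) = Add(63, Mul(-7, h)) (Function('C')(h) = Mul(-7, Add(h, -9)) = Mul(-7, Add(-9, h)) = Add(63, Mul(-7, h)))
Y = -84 (Y = Add(16, Mul(-1, Pow(10, 2))) = Add(16, Mul(-1, 100)) = Add(16, -100) = -84)
Mul(Function('C')(Mul(-4, -3)), Y) = Mul(Add(63, Mul(-7, Mul(-4, -3))), -84) = Mul(Add(63, Mul(-7, 12)), -84) = Mul(Add(63, -84), -84) = Mul(-21, -84) = 1764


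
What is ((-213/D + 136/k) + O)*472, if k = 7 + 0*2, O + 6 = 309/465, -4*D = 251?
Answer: 2247881592/272335 ≈ 8254.1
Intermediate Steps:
D = -251/4 (D = -¼*251 = -251/4 ≈ -62.750)
O = -827/155 (O = -6 + 309/465 = -6 + 309*(1/465) = -6 + 103/155 = -827/155 ≈ -5.3355)
k = 7 (k = 7 + 0 = 7)
((-213/D + 136/k) + O)*472 = ((-213/(-251/4) + 136/7) - 827/155)*472 = ((-213*(-4/251) + 136*(⅐)) - 827/155)*472 = ((852/251 + 136/7) - 827/155)*472 = (40100/1757 - 827/155)*472 = (4762461/272335)*472 = 2247881592/272335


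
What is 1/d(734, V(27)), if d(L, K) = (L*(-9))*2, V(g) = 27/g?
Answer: -1/13212 ≈ -7.5689e-5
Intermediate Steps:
d(L, K) = -18*L (d(L, K) = -9*L*2 = -18*L)
1/d(734, V(27)) = 1/(-18*734) = 1/(-13212) = -1/13212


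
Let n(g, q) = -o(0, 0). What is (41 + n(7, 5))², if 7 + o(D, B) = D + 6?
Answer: 1764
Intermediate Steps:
o(D, B) = -1 + D (o(D, B) = -7 + (D + 6) = -7 + (6 + D) = -1 + D)
n(g, q) = 1 (n(g, q) = -(-1 + 0) = -1*(-1) = 1)
(41 + n(7, 5))² = (41 + 1)² = 42² = 1764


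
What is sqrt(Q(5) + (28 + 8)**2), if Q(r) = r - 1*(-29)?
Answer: sqrt(1330) ≈ 36.469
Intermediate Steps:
Q(r) = 29 + r (Q(r) = r + 29 = 29 + r)
sqrt(Q(5) + (28 + 8)**2) = sqrt((29 + 5) + (28 + 8)**2) = sqrt(34 + 36**2) = sqrt(34 + 1296) = sqrt(1330)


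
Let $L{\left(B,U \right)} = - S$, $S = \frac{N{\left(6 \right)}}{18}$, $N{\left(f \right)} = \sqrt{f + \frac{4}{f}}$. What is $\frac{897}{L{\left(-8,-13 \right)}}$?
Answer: $- \frac{8073 \sqrt{15}}{5} \approx -6253.3$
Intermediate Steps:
$S = \frac{\sqrt{15}}{27}$ ($S = \frac{\sqrt{6 + \frac{4}{6}}}{18} = \sqrt{6 + 4 \cdot \frac{1}{6}} \cdot \frac{1}{18} = \sqrt{6 + \frac{2}{3}} \cdot \frac{1}{18} = \sqrt{\frac{20}{3}} \cdot \frac{1}{18} = \frac{2 \sqrt{15}}{3} \cdot \frac{1}{18} = \frac{\sqrt{15}}{27} \approx 0.14344$)
$L{\left(B,U \right)} = - \frac{\sqrt{15}}{27}$
$\frac{897}{L{\left(-8,-13 \right)}} = \frac{897}{\left(- \frac{1}{27}\right) \sqrt{15}} = 897 \left(- \frac{9 \sqrt{15}}{5}\right) = - \frac{8073 \sqrt{15}}{5}$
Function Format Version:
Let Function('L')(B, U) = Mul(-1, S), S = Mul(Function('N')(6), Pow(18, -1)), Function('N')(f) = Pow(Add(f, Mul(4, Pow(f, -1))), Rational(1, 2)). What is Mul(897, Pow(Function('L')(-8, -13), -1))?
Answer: Mul(Rational(-8073, 5), Pow(15, Rational(1, 2))) ≈ -6253.3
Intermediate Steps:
S = Mul(Rational(1, 27), Pow(15, Rational(1, 2))) (S = Mul(Pow(Add(6, Mul(4, Pow(6, -1))), Rational(1, 2)), Pow(18, -1)) = Mul(Pow(Add(6, Mul(4, Rational(1, 6))), Rational(1, 2)), Rational(1, 18)) = Mul(Pow(Add(6, Rational(2, 3)), Rational(1, 2)), Rational(1, 18)) = Mul(Pow(Rational(20, 3), Rational(1, 2)), Rational(1, 18)) = Mul(Mul(Rational(2, 3), Pow(15, Rational(1, 2))), Rational(1, 18)) = Mul(Rational(1, 27), Pow(15, Rational(1, 2))) ≈ 0.14344)
Function('L')(B, U) = Mul(Rational(-1, 27), Pow(15, Rational(1, 2))) (Function('L')(B, U) = Mul(-1, Mul(Rational(1, 27), Pow(15, Rational(1, 2)))) = Mul(Rational(-1, 27), Pow(15, Rational(1, 2))))
Mul(897, Pow(Function('L')(-8, -13), -1)) = Mul(897, Pow(Mul(Rational(-1, 27), Pow(15, Rational(1, 2))), -1)) = Mul(897, Mul(Rational(-9, 5), Pow(15, Rational(1, 2)))) = Mul(Rational(-8073, 5), Pow(15, Rational(1, 2)))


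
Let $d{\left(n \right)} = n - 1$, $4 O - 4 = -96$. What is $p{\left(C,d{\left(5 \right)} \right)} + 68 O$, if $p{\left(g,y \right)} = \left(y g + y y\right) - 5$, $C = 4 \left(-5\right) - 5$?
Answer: $-1653$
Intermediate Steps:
$O = -23$ ($O = 1 + \frac{1}{4} \left(-96\right) = 1 - 24 = -23$)
$C = -25$ ($C = -20 - 5 = -25$)
$d{\left(n \right)} = -1 + n$
$p{\left(g,y \right)} = -5 + y^{2} + g y$ ($p{\left(g,y \right)} = \left(g y + y^{2}\right) - 5 = \left(y^{2} + g y\right) - 5 = -5 + y^{2} + g y$)
$p{\left(C,d{\left(5 \right)} \right)} + 68 O = \left(-5 + \left(-1 + 5\right)^{2} - 25 \left(-1 + 5\right)\right) + 68 \left(-23\right) = \left(-5 + 4^{2} - 100\right) - 1564 = \left(-5 + 16 - 100\right) - 1564 = -89 - 1564 = -1653$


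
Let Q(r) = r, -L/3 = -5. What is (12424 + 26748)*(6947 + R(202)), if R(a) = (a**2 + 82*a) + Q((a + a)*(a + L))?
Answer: 5953478076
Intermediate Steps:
L = 15 (L = -3*(-5) = 15)
R(a) = a**2 + 82*a + 2*a*(15 + a) (R(a) = (a**2 + 82*a) + (a + a)*(a + 15) = (a**2 + 82*a) + (2*a)*(15 + a) = (a**2 + 82*a) + 2*a*(15 + a) = a**2 + 82*a + 2*a*(15 + a))
(12424 + 26748)*(6947 + R(202)) = (12424 + 26748)*(6947 + 202*(112 + 3*202)) = 39172*(6947 + 202*(112 + 606)) = 39172*(6947 + 202*718) = 39172*(6947 + 145036) = 39172*151983 = 5953478076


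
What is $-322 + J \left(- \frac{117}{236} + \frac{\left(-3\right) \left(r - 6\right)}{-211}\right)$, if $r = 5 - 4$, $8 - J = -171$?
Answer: $- \frac{21086945}{49796} \approx -423.47$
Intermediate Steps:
$J = 179$ ($J = 8 - -171 = 8 + 171 = 179$)
$r = 1$ ($r = 5 - 4 = 1$)
$-322 + J \left(- \frac{117}{236} + \frac{\left(-3\right) \left(r - 6\right)}{-211}\right) = -322 + 179 \left(- \frac{117}{236} + \frac{\left(-3\right) \left(1 - 6\right)}{-211}\right) = -322 + 179 \left(\left(-117\right) \frac{1}{236} + \left(-3\right) \left(-5\right) \left(- \frac{1}{211}\right)\right) = -322 + 179 \left(- \frac{117}{236} + 15 \left(- \frac{1}{211}\right)\right) = -322 + 179 \left(- \frac{117}{236} - \frac{15}{211}\right) = -322 + 179 \left(- \frac{28227}{49796}\right) = -322 - \frac{5052633}{49796} = - \frac{21086945}{49796}$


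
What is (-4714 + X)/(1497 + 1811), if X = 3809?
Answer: -905/3308 ≈ -0.27358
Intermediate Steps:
(-4714 + X)/(1497 + 1811) = (-4714 + 3809)/(1497 + 1811) = -905/3308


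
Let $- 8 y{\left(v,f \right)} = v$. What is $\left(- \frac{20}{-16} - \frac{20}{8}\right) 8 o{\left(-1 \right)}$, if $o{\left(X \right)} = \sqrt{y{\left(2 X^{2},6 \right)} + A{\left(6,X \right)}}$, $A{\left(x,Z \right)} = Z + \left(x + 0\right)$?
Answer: $- 5 \sqrt{19} \approx -21.794$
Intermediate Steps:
$A{\left(x,Z \right)} = Z + x$
$y{\left(v,f \right)} = - \frac{v}{8}$
$o{\left(X \right)} = \sqrt{6 + X - \frac{X^{2}}{4}}$ ($o{\left(X \right)} = \sqrt{- \frac{2 X^{2}}{8} + \left(X + 6\right)} = \sqrt{- \frac{X^{2}}{4} + \left(6 + X\right)} = \sqrt{6 + X - \frac{X^{2}}{4}}$)
$\left(- \frac{20}{-16} - \frac{20}{8}\right) 8 o{\left(-1 \right)} = \left(- \frac{20}{-16} - \frac{20}{8}\right) 8 \frac{\sqrt{24 - \left(-1\right)^{2} + 4 \left(-1\right)}}{2} = \left(\left(-20\right) \left(- \frac{1}{16}\right) - \frac{5}{2}\right) 8 \frac{\sqrt{24 - 1 - 4}}{2} = \left(\frac{5}{4} - \frac{5}{2}\right) 8 \frac{\sqrt{24 - 1 - 4}}{2} = \left(- \frac{5}{4}\right) 8 \frac{\sqrt{19}}{2} = - 10 \frac{\sqrt{19}}{2} = - 5 \sqrt{19}$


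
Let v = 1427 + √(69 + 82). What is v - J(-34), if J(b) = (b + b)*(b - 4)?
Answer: -1157 + √151 ≈ -1144.7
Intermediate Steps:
v = 1427 + √151 ≈ 1439.3
J(b) = 2*b*(-4 + b) (J(b) = (2*b)*(-4 + b) = 2*b*(-4 + b))
v - J(-34) = (1427 + √151) - 2*(-34)*(-4 - 34) = (1427 + √151) - 2*(-34)*(-38) = (1427 + √151) - 1*2584 = (1427 + √151) - 2584 = -1157 + √151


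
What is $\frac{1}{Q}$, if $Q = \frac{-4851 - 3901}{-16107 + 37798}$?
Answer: $- \frac{21691}{8752} \approx -2.4784$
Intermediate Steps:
$Q = - \frac{8752}{21691} \approx -0.40349$
$\frac{1}{Q} = \frac{1}{- \frac{8752}{21691}} = - \frac{21691}{8752}$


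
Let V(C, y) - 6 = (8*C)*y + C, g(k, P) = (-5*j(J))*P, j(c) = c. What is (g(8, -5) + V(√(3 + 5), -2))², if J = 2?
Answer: 4936 - 3360*√2 ≈ 184.24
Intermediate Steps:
g(k, P) = -10*P (g(k, P) = (-5*2)*P = -10*P)
V(C, y) = 6 + C + 8*C*y (V(C, y) = 6 + ((8*C)*y + C) = 6 + (8*C*y + C) = 6 + (C + 8*C*y) = 6 + C + 8*C*y)
(g(8, -5) + V(√(3 + 5), -2))² = (-10*(-5) + (6 + √(3 + 5) + 8*√(3 + 5)*(-2)))² = (50 + (6 + √8 + 8*√8*(-2)))² = (50 + (6 + 2*√2 + 8*(2*√2)*(-2)))² = (50 + (6 + 2*√2 - 32*√2))² = (50 + (6 - 30*√2))² = (56 - 30*√2)²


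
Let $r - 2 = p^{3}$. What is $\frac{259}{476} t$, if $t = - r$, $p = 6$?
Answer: $- \frac{4033}{34} \approx -118.62$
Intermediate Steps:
$r = 218$ ($r = 2 + 6^{3} = 2 + 216 = 218$)
$t = -218$ ($t = \left(-1\right) 218 = -218$)
$\frac{259}{476} t = \frac{259}{476} \left(-218\right) = 259 \cdot \frac{1}{476} \left(-218\right) = \frac{37}{68} \left(-218\right) = - \frac{4033}{34}$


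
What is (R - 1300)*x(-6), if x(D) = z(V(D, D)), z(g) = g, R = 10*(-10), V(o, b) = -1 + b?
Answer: 9800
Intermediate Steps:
R = -100
x(D) = -1 + D
(R - 1300)*x(-6) = (-100 - 1300)*(-1 - 6) = -1400*(-7) = 9800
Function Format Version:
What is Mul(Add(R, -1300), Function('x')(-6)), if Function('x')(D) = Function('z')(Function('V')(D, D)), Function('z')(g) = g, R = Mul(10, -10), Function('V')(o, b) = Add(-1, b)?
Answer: 9800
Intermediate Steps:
R = -100
Function('x')(D) = Add(-1, D)
Mul(Add(R, -1300), Function('x')(-6)) = Mul(Add(-100, -1300), Add(-1, -6)) = Mul(-1400, -7) = 9800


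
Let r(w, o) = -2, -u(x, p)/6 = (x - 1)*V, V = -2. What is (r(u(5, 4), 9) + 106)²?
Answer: 10816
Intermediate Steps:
u(x, p) = -12 + 12*x (u(x, p) = -6*(x - 1)*(-2) = -6*(-1 + x)*(-2) = -6*(2 - 2*x) = -12 + 12*x)
(r(u(5, 4), 9) + 106)² = (-2 + 106)² = 104² = 10816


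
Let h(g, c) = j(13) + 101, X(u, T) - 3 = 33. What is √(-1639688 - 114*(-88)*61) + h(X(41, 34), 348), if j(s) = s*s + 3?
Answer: 273 + 2*I*√256934 ≈ 273.0 + 1013.8*I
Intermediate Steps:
X(u, T) = 36 (X(u, T) = 3 + 33 = 36)
j(s) = 3 + s² (j(s) = s² + 3 = 3 + s²)
h(g, c) = 273 (h(g, c) = (3 + 13²) + 101 = (3 + 169) + 101 = 172 + 101 = 273)
√(-1639688 - 114*(-88)*61) + h(X(41, 34), 348) = √(-1639688 - 114*(-88)*61) + 273 = √(-1639688 + 10032*61) + 273 = √(-1639688 + 611952) + 273 = √(-1027736) + 273 = 2*I*√256934 + 273 = 273 + 2*I*√256934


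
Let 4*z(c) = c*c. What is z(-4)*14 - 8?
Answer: 48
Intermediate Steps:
z(c) = c²/4 (z(c) = (c*c)/4 = c²/4)
z(-4)*14 - 8 = ((¼)*(-4)²)*14 - 8 = ((¼)*16)*14 - 8 = 4*14 - 8 = 56 - 8 = 48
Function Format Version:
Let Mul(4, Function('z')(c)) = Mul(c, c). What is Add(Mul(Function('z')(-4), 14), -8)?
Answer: 48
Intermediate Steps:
Function('z')(c) = Mul(Rational(1, 4), Pow(c, 2)) (Function('z')(c) = Mul(Rational(1, 4), Mul(c, c)) = Mul(Rational(1, 4), Pow(c, 2)))
Add(Mul(Function('z')(-4), 14), -8) = Add(Mul(Mul(Rational(1, 4), Pow(-4, 2)), 14), -8) = Add(Mul(Mul(Rational(1, 4), 16), 14), -8) = Add(Mul(4, 14), -8) = Add(56, -8) = 48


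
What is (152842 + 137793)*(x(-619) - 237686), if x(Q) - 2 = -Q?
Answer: -68899386275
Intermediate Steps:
x(Q) = 2 - Q
(152842 + 137793)*(x(-619) - 237686) = (152842 + 137793)*((2 - 1*(-619)) - 237686) = 290635*((2 + 619) - 237686) = 290635*(621 - 237686) = 290635*(-237065) = -68899386275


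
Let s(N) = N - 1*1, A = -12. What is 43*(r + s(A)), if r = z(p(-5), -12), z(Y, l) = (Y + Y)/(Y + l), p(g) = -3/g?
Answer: -10707/19 ≈ -563.53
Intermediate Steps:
z(Y, l) = 2*Y/(Y + l) (z(Y, l) = (2*Y)/(Y + l) = 2*Y/(Y + l))
r = -2/19 (r = 2*(-3/(-5))/(-3/(-5) - 12) = 2*(-3*(-⅕))/(-3*(-⅕) - 12) = 2*(⅗)/(⅗ - 12) = 2*(⅗)/(-57/5) = 2*(⅗)*(-5/57) = -2/19 ≈ -0.10526)
s(N) = -1 + N (s(N) = N - 1 = -1 + N)
43*(r + s(A)) = 43*(-2/19 + (-1 - 12)) = 43*(-2/19 - 13) = 43*(-249/19) = -10707/19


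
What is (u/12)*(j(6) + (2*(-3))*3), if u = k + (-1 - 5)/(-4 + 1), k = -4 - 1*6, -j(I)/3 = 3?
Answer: 18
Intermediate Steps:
j(I) = -9 (j(I) = -3*3 = -9)
k = -10 (k = -4 - 6 = -10)
u = -8 (u = -10 + (-1 - 5)/(-4 + 1) = -10 - 6/(-3) = -10 - 6*(-⅓) = -10 + 2 = -8)
(u/12)*(j(6) + (2*(-3))*3) = (-8/12)*(-9 + (2*(-3))*3) = (-8*1/12)*(-9 - 6*3) = -2*(-9 - 18)/3 = -⅔*(-27) = 18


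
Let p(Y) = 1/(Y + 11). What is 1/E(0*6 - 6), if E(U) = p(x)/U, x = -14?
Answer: 18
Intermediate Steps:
p(Y) = 1/(11 + Y)
E(U) = -1/(3*U) (E(U) = 1/((11 - 14)*U) = 1/((-3)*U) = -1/(3*U))
1/E(0*6 - 6) = 1/(-1/(3*(0*6 - 6))) = 1/(-1/(3*(0 - 6))) = 1/(-1/3/(-6)) = 1/(-1/3*(-1/6)) = 1/(1/18) = 18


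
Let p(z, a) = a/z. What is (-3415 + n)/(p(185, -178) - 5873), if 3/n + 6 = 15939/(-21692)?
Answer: 2797232745/4810745641 ≈ 0.58146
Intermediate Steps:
n = -1972/4427 (n = 3/(-6 + 15939/(-21692)) = 3/(-6 + 15939*(-1/21692)) = 3/(-6 - 1449/1972) = 3/(-13281/1972) = 3*(-1972/13281) = -1972/4427 ≈ -0.44545)
(-3415 + n)/(p(185, -178) - 5873) = (-3415 - 1972/4427)/(-178/185 - 5873) = -15120177/(4427*(-178*1/185 - 5873)) = -15120177/(4427*(-178/185 - 5873)) = -15120177/(4427*(-1086683/185)) = -15120177/4427*(-185/1086683) = 2797232745/4810745641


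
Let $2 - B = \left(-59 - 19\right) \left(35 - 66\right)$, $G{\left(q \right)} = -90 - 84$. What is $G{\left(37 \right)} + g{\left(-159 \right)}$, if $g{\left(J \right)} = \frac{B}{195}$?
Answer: $- \frac{36346}{195} \approx -186.39$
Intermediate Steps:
$G{\left(q \right)} = -174$
$B = -2416$ ($B = 2 - \left(-59 - 19\right) \left(35 - 66\right) = 2 - \left(-78\right) \left(-31\right) = 2 - 2418 = -2416$)
$g{\left(J \right)} = - \frac{2416}{195}$
$G{\left(37 \right)} + g{\left(-159 \right)} = -174 - \frac{2416}{195} = - \frac{36346}{195}$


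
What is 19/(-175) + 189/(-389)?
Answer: -40466/68075 ≈ -0.59443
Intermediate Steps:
19/(-175) + 189/(-389) = 19*(-1/175) + 189*(-1/389) = -19/175 - 189/389 = -40466/68075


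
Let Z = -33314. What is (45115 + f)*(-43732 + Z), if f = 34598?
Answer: -6141567798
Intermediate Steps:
(45115 + f)*(-43732 + Z) = (45115 + 34598)*(-43732 - 33314) = 79713*(-77046) = -6141567798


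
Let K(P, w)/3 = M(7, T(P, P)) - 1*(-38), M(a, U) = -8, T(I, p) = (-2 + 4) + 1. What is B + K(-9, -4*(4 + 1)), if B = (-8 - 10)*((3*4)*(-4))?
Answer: 954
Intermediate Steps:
T(I, p) = 3 (T(I, p) = 2 + 1 = 3)
K(P, w) = 90 (K(P, w) = 3*(-8 - 1*(-38)) = 3*(-8 + 38) = 3*30 = 90)
B = 864 (B = -216*(-4) = -18*(-48) = 864)
B + K(-9, -4*(4 + 1)) = 864 + 90 = 954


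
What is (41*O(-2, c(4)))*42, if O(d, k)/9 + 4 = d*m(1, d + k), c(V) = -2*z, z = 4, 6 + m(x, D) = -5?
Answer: 278964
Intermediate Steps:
m(x, D) = -11 (m(x, D) = -6 - 5 = -11)
c(V) = -8 (c(V) = -2*4 = -8)
O(d, k) = -36 - 99*d (O(d, k) = -36 + 9*(d*(-11)) = -36 + 9*(-11*d) = -36 - 99*d)
(41*O(-2, c(4)))*42 = (41*(-36 - 99*(-2)))*42 = (41*(-36 + 198))*42 = (41*162)*42 = 6642*42 = 278964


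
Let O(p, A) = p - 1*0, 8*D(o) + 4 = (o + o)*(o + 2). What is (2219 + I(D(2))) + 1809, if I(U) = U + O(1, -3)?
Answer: 8061/2 ≈ 4030.5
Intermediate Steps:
D(o) = -1/2 + o*(2 + o)/4 (D(o) = -1/2 + ((o + o)*(o + 2))/8 = -1/2 + ((2*o)*(2 + o))/8 = -1/2 + (2*o*(2 + o))/8 = -1/2 + o*(2 + o)/4)
O(p, A) = p (O(p, A) = p + 0 = p)
I(U) = 1 + U (I(U) = U + 1 = 1 + U)
(2219 + I(D(2))) + 1809 = (2219 + (1 + (-1/2 + (1/2)*2 + (1/4)*2**2))) + 1809 = (2219 + (1 + (-1/2 + 1 + (1/4)*4))) + 1809 = (2219 + (1 + (-1/2 + 1 + 1))) + 1809 = (2219 + (1 + 3/2)) + 1809 = (2219 + 5/2) + 1809 = 4443/2 + 1809 = 8061/2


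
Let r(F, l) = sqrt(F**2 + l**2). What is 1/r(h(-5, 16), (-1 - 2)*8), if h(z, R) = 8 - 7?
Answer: sqrt(577)/577 ≈ 0.041631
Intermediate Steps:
h(z, R) = 1
1/r(h(-5, 16), (-1 - 2)*8) = 1/(sqrt(1**2 + ((-1 - 2)*8)**2)) = 1/(sqrt(1 + (-3*8)**2)) = 1/(sqrt(1 + (-24)**2)) = 1/(sqrt(1 + 576)) = 1/(sqrt(577)) = sqrt(577)/577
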